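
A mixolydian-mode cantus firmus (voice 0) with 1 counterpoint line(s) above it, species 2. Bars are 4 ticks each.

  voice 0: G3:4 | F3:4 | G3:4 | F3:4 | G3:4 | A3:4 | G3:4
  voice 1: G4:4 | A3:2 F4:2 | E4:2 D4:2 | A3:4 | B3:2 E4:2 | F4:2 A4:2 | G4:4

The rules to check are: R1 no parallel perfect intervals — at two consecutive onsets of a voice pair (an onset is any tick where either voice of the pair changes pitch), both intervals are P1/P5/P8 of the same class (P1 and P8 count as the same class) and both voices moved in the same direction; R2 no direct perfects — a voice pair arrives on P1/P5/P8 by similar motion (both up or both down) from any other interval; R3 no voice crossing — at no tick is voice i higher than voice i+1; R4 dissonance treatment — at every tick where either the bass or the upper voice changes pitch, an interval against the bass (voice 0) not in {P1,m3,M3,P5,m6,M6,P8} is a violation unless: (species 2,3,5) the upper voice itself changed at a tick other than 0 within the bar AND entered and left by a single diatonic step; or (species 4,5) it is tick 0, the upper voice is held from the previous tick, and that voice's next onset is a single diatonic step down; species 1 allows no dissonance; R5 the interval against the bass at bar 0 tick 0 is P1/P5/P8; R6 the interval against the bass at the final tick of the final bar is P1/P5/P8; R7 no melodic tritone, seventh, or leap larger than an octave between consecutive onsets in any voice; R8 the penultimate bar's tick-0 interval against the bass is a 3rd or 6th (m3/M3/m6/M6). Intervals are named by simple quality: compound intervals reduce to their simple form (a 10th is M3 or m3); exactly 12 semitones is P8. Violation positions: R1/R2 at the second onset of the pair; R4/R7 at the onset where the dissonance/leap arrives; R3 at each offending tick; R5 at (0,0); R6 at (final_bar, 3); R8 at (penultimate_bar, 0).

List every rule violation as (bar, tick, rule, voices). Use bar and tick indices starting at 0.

(1, 0, R7, (1,))
(6, 0, R1, (0, 1))

bar 0: v0=G3 v1=G4 downbeat P8
bar 1: v0=F3 v1=A3 downbeat M3
bar 2: v0=G3 v1=E4 downbeat M6
bar 3: v0=F3 v1=A3 downbeat M3
bar 4: v0=G3 v1=B3 downbeat M3
bar 5: v0=A3 v1=F4 downbeat m6
bar 6: v0=G3 v1=G4 downbeat P8
  -> R7 @ bar 1 tick 0 v(1,): G4->A3 leap 10st
  -> R1 @ bar 6 tick 0 v(0, 1): A3/A4 P8 -> G3/G4 P8 similar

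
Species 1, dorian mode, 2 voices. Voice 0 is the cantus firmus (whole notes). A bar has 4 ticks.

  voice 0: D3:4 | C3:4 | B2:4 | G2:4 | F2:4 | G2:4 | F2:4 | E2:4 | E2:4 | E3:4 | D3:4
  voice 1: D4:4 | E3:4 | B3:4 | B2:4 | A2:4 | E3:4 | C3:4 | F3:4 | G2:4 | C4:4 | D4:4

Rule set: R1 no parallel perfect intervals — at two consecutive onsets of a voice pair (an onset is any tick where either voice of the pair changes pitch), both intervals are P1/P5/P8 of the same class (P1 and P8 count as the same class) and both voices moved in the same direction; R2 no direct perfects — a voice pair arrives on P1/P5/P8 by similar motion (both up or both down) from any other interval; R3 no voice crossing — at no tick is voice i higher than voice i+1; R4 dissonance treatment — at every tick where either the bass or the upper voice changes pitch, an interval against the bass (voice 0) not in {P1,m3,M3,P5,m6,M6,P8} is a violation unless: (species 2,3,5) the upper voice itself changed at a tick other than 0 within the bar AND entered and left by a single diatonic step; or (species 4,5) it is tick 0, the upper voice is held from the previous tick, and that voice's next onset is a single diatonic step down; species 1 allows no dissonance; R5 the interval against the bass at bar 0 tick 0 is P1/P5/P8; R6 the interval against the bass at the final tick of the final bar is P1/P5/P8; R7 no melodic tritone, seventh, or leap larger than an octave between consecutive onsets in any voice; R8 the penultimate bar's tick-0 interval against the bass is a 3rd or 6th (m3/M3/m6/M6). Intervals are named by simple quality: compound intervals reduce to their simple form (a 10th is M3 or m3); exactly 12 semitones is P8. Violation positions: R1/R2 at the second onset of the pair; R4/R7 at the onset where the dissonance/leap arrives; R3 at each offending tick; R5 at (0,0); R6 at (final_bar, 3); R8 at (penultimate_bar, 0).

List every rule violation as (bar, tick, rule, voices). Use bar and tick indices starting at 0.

(1, 0, R7, (1,))
(6, 0, R2, (0, 1))
(7, 0, R4, (0, 1))
(8, 0, R7, (1,))
(9, 0, R7, (1,))

bar 0: v0=D3 v1=D4 downbeat P8
bar 1: v0=C3 v1=E3 downbeat M3
bar 2: v0=B2 v1=B3 downbeat P8
bar 3: v0=G2 v1=B2 downbeat M3
bar 4: v0=F2 v1=A2 downbeat M3
bar 5: v0=G2 v1=E3 downbeat M6
bar 6: v0=F2 v1=C3 downbeat P5
bar 7: v0=E2 v1=F3 downbeat m2
bar 8: v0=E2 v1=G2 downbeat m3
bar 9: v0=E3 v1=C4 downbeat m6
bar 10: v0=D3 v1=D4 downbeat P8
  -> R7 @ bar 1 tick 0 v(1,): D4->E3 leap 10st
  -> R2 @ bar 6 tick 0 v(0, 1): G2/E3 M6 -> F2/C3 P5 similar
  -> R4 @ bar 7 tick 0 v(0, 1): E2/F3 m2 untreated
  -> R7 @ bar 8 tick 0 v(1,): F3->G2 leap 10st
  -> R7 @ bar 9 tick 0 v(1,): G2->C4 leap 17st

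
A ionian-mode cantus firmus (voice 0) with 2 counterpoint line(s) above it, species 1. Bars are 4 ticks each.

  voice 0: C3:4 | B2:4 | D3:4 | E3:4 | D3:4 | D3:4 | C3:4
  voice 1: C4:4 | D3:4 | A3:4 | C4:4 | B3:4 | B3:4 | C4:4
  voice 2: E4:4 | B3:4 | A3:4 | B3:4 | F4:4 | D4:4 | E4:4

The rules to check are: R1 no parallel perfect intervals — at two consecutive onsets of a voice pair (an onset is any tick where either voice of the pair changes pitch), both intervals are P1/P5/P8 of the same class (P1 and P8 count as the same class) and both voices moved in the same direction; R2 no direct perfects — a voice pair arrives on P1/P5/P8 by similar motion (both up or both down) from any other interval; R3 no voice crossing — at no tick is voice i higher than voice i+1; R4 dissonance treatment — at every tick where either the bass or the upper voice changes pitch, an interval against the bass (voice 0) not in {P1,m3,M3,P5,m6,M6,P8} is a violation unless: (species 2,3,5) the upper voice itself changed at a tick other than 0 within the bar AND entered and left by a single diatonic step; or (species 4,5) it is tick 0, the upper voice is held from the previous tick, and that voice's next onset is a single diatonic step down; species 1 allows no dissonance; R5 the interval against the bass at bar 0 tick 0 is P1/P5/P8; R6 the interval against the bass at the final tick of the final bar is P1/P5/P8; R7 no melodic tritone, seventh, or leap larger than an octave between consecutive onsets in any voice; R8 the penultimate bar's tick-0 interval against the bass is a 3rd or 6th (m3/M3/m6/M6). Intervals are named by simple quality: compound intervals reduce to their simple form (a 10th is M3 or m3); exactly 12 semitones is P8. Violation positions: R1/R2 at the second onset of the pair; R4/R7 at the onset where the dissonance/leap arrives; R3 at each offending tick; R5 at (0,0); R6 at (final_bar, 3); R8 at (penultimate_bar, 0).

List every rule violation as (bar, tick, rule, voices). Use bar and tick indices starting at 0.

bar 0: v0=C3 v1=C4 v2=E4 downbeat M3
bar 1: v0=B2 v1=D3 v2=B3 downbeat P8
bar 2: v0=D3 v1=A3 v2=A3 downbeat P5
bar 3: v0=E3 v1=C4 v2=B3 downbeat P5
bar 4: v0=D3 v1=B3 v2=F4 downbeat m3
bar 5: v0=D3 v1=B3 v2=D4 downbeat P8
bar 6: v0=C3 v1=C4 v2=E4 downbeat M3
  -> R5 @ bar 0 tick 0 v(0, 2): opens on M3
  -> R2 @ bar 1 tick 0 v(0, 2): C3/E4 M3 -> B2/B3 P8 similar
  -> R7 @ bar 1 tick 0 v(1,): C4->D3 leap 10st
  -> R2 @ bar 2 tick 0 v(0, 1): B2/D3 m3 -> D3/A3 P5 similar
  -> R1 @ bar 3 tick 0 v(0, 2): D3/A3 P5 -> E3/B3 P5 similar
  -> R3 @ bar 3 tick 0 v(1, 2): C4 above B3
  -> R3 @ bar 3 tick 1 v(1, 2): C4 above B3
  -> R3 @ bar 3 tick 2 v(1, 2): C4 above B3
  -> R3 @ bar 3 tick 3 v(1, 2): C4 above B3
  -> R7 @ bar 4 tick 0 v(2,): B3->F4 leap 6st
  -> R8 @ bar 5 tick 0 v(0, 2): penult P8 not 3rd/6th
  -> R6 @ bar 6 tick 3 v(0, 2): closes on M3

(0, 0, R5, (0, 2))
(1, 0, R2, (0, 2))
(1, 0, R7, (1,))
(2, 0, R2, (0, 1))
(3, 0, R1, (0, 2))
(3, 0, R3, (1, 2))
(3, 1, R3, (1, 2))
(3, 2, R3, (1, 2))
(3, 3, R3, (1, 2))
(4, 0, R7, (2,))
(5, 0, R8, (0, 2))
(6, 3, R6, (0, 2))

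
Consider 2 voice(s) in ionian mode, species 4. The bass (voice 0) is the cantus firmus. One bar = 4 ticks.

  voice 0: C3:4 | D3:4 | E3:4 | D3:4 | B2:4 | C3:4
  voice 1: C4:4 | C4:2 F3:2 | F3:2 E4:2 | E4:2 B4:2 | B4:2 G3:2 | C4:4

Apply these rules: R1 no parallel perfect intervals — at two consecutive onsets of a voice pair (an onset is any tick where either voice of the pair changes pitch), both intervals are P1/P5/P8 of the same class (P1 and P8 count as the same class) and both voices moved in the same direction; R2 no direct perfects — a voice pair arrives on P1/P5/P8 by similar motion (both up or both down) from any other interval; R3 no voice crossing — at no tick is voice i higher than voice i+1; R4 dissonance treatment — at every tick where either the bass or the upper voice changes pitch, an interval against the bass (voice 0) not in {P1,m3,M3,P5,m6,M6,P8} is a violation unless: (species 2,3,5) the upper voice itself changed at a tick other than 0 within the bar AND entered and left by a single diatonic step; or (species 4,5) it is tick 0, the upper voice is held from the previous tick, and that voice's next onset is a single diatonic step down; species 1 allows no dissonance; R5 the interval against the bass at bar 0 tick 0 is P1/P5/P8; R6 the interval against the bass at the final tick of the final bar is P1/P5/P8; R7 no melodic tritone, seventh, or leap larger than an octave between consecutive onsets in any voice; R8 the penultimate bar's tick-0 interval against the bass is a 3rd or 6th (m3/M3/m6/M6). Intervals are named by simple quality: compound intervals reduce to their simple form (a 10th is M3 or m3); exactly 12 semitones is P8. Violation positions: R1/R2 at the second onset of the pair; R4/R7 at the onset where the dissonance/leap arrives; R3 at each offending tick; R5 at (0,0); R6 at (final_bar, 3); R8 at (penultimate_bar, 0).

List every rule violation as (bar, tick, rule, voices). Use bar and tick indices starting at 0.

bar 0: v0=C3 v1=C4 downbeat P8
bar 1: v0=D3 v1=C4 downbeat m7
bar 2: v0=E3 v1=F3 downbeat m2
bar 3: v0=D3 v1=E4 downbeat M2
bar 4: v0=B2 v1=B4 downbeat P1
bar 5: v0=C3 v1=C4 downbeat P8
  -> R4 @ bar 1 tick 0 v(0, 1): D3/C4 m7 untreated
  -> R4 @ bar 2 tick 0 v(0, 1): E3/F3 m2 untreated
  -> R7 @ bar 2 tick 2 v(1,): F3->E4 leap 11st
  -> R4 @ bar 3 tick 0 v(0, 1): D3/E4 M2 untreated
  -> R8 @ bar 4 tick 0 v(0, 1): penult P1 not 3rd/6th
  -> R7 @ bar 4 tick 2 v(1,): B4->G3 leap 16st
  -> R2 @ bar 5 tick 0 v(0, 1): B2/G3 m6 -> C3/C4 P8 similar

(1, 0, R4, (0, 1))
(2, 0, R4, (0, 1))
(2, 2, R7, (1,))
(3, 0, R4, (0, 1))
(4, 0, R8, (0, 1))
(4, 2, R7, (1,))
(5, 0, R2, (0, 1))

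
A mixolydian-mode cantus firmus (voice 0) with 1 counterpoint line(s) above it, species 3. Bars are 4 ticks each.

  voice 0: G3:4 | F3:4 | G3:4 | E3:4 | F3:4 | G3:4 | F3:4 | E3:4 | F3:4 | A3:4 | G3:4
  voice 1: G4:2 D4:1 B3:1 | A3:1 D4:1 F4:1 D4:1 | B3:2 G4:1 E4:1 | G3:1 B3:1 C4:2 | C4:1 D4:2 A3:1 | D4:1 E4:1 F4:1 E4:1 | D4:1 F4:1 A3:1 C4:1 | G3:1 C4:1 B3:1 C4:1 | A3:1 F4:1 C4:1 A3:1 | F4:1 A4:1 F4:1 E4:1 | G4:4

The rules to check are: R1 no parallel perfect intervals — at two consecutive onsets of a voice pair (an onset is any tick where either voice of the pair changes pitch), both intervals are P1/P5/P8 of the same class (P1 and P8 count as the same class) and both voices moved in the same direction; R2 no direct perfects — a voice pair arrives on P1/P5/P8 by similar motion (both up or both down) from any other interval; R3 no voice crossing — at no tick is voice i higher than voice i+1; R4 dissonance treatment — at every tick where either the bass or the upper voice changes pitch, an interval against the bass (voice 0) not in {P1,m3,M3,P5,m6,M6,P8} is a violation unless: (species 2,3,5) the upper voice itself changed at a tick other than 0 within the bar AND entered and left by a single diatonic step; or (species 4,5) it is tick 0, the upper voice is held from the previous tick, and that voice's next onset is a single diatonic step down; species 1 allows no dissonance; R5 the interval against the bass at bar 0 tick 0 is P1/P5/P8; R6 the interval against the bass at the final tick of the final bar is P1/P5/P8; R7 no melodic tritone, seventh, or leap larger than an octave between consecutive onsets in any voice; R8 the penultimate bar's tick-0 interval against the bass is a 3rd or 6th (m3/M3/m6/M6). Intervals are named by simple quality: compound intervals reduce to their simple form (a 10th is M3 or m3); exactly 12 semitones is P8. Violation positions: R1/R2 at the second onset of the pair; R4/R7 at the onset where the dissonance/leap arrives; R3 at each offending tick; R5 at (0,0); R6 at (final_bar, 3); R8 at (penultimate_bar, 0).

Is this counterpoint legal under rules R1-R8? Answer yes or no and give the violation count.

No (1 violations)

bar 0: v0=G3 v1=G4 (P8)
bar 1: v0=F3 v1=A3 (M3)
bar 2: v0=G3 v1=B3 (M3)
bar 3: v0=E3 v1=G3 (m3)
bar 4: v0=F3 v1=C4 (P5)
bar 5: v0=G3 v1=D4 (P5)
bar 6: v0=F3 v1=D4 (M6)
bar 7: v0=E3 v1=G3 (m3)
bar 8: v0=F3 v1=A3 (M3)
bar 9: v0=A3 v1=F4 (m6)
bar 10: v0=G3 v1=G4 (P8)
  R2 @ bar5.0: F3/A3 M3 -> G3/D4 P5 similar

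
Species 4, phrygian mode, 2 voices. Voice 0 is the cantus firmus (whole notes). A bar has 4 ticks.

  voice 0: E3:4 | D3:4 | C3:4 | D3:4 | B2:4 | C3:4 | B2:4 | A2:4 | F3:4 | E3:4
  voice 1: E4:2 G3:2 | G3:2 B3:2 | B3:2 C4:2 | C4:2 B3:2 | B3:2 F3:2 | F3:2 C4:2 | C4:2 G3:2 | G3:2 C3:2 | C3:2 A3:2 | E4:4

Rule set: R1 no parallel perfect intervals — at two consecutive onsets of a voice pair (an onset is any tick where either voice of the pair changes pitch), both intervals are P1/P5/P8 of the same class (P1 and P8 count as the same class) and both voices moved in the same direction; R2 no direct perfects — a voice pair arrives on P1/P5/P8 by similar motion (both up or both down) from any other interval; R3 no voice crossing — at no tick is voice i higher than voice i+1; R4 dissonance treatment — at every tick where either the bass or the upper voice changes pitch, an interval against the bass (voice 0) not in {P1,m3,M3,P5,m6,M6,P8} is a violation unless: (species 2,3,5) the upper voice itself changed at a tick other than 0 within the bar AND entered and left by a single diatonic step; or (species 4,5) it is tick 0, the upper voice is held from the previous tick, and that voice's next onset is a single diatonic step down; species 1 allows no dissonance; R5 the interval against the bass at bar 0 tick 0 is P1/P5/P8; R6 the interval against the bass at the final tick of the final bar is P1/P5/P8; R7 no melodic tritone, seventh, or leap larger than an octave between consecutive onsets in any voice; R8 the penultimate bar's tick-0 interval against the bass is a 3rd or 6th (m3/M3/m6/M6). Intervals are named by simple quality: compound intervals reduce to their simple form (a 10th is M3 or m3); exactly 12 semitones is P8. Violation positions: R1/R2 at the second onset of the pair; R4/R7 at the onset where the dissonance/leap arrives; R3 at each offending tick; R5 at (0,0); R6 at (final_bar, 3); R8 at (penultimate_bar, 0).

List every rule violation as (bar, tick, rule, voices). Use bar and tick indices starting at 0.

(1, 0, R4, (0, 1))
(2, 0, R4, (0, 1))
(4, 2, R4, (0, 1))
(4, 2, R7, (1,))
(5, 0, R4, (0, 1))
(6, 0, R4, (0, 1))
(7, 0, R4, (0, 1))
(8, 0, R3, (0, 1))
(8, 0, R4, (0, 1))
(8, 0, R8, (0, 1))
(8, 1, R3, (0, 1))

bar 0: v0=E3 v1=E4 downbeat P8
bar 1: v0=D3 v1=G3 downbeat P4
bar 2: v0=C3 v1=B3 downbeat M7
bar 3: v0=D3 v1=C4 downbeat m7
bar 4: v0=B2 v1=B3 downbeat P8
bar 5: v0=C3 v1=F3 downbeat P4
bar 6: v0=B2 v1=C4 downbeat m2
bar 7: v0=A2 v1=G3 downbeat m7
bar 8: v0=F3 v1=C3 downbeat P4
bar 9: v0=E3 v1=E4 downbeat P8
  -> R4 @ bar 1 tick 0 v(0, 1): D3/G3 P4 untreated
  -> R4 @ bar 2 tick 0 v(0, 1): C3/B3 M7 untreated
  -> R4 @ bar 4 tick 2 v(0, 1): B2/F3 TT untreated
  -> R7 @ bar 4 tick 2 v(1,): B3->F3 leap 6st
  -> R4 @ bar 5 tick 0 v(0, 1): C3/F3 P4 untreated
  -> R4 @ bar 6 tick 0 v(0, 1): B2/C4 m2 untreated
  -> R4 @ bar 7 tick 0 v(0, 1): A2/G3 m7 untreated
  -> R3 @ bar 8 tick 0 v(0, 1): F3 above C3
  -> R4 @ bar 8 tick 0 v(0, 1): F3/C3 P4 untreated
  -> R8 @ bar 8 tick 0 v(0, 1): penult P4 not 3rd/6th
  -> R3 @ bar 8 tick 1 v(0, 1): F3 above C3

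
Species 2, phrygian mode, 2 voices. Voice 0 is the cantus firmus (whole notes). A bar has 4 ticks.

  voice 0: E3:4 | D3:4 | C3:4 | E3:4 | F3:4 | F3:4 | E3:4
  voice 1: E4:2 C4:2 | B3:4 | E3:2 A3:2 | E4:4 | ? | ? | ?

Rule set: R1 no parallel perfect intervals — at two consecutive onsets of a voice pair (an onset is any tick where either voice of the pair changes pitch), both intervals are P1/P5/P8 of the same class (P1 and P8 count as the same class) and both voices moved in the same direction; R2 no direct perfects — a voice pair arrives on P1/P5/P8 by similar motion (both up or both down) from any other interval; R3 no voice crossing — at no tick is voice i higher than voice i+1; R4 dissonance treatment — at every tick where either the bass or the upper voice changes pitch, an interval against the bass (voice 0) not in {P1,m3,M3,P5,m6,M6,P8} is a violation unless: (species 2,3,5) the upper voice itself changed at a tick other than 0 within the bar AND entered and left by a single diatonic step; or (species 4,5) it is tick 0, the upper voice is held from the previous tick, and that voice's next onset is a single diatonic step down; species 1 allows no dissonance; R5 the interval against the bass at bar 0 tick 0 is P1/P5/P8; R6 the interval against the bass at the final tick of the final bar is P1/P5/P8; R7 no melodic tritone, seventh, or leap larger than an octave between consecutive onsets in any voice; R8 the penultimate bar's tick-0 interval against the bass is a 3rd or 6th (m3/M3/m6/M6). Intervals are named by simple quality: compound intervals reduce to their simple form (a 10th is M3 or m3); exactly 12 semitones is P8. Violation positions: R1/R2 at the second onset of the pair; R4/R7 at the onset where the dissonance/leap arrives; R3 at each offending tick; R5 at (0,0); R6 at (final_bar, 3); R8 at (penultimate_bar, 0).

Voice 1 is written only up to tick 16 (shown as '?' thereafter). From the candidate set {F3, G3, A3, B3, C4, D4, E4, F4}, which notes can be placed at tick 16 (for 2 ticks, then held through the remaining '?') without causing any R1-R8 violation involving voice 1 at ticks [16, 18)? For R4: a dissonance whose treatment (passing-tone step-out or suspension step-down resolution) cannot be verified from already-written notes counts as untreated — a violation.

{A3, C4, D4}

F3: violates R7
G3: violates R4
A3: legal
B3: violates R4
C4: legal
D4: legal
E4: violates R4
F4: violates R1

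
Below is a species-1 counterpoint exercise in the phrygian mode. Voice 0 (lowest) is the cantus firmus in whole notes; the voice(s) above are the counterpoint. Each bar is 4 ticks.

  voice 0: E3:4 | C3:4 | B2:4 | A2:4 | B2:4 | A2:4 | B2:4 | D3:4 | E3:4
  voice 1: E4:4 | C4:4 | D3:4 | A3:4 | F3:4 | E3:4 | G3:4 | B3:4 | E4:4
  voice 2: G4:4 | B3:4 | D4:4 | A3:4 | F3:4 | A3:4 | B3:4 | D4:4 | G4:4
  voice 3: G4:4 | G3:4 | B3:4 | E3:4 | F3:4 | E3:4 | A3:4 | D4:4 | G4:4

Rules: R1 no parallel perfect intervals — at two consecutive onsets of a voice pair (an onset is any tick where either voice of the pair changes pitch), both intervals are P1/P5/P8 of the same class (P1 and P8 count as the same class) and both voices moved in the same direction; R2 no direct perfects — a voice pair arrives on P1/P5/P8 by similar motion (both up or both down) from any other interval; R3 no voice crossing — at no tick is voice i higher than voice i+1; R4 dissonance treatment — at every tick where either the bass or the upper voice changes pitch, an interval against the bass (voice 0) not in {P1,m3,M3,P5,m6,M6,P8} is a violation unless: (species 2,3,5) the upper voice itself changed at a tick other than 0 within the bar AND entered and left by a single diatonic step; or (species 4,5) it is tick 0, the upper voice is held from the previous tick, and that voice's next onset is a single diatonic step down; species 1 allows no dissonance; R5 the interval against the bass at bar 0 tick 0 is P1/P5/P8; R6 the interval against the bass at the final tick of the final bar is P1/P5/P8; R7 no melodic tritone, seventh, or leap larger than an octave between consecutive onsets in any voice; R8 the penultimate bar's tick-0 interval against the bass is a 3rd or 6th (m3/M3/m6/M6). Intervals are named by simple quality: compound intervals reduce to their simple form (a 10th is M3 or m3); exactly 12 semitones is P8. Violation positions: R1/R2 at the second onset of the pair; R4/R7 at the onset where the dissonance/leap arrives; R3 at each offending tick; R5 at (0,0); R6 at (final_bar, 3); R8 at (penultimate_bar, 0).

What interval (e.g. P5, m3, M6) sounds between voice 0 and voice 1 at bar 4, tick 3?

TT

voice 0=B2 voice 1=F3 -> TT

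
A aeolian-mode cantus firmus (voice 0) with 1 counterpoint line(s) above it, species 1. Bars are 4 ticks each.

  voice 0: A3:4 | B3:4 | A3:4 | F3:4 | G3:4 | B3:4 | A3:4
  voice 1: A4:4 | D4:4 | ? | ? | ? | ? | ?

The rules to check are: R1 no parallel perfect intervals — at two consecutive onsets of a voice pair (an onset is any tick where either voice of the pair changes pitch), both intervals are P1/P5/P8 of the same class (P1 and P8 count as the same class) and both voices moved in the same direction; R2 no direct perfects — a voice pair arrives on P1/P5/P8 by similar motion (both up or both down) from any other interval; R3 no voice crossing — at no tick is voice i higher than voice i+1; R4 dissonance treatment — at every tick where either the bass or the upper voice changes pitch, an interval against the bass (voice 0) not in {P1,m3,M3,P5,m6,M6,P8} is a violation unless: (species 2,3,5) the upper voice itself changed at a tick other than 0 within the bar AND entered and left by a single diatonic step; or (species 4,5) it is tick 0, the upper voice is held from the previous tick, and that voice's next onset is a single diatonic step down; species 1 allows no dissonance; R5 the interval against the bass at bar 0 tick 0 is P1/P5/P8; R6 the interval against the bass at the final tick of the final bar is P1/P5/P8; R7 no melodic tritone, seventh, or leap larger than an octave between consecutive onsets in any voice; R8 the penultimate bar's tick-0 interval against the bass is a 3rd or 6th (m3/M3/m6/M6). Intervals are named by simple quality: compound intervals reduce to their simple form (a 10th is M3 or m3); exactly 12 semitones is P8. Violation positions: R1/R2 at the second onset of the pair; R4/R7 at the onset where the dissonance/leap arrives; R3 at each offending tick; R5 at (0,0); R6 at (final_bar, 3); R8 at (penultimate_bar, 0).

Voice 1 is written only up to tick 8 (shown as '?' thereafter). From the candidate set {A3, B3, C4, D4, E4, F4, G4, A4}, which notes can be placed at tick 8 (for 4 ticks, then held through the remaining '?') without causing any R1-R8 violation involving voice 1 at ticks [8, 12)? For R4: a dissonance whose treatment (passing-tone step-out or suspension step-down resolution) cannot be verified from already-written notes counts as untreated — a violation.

A3: violates R2
B3: violates R4
C4: legal
D4: violates R4
E4: legal
F4: legal
G4: violates R4
A4: legal

{A4, C4, E4, F4}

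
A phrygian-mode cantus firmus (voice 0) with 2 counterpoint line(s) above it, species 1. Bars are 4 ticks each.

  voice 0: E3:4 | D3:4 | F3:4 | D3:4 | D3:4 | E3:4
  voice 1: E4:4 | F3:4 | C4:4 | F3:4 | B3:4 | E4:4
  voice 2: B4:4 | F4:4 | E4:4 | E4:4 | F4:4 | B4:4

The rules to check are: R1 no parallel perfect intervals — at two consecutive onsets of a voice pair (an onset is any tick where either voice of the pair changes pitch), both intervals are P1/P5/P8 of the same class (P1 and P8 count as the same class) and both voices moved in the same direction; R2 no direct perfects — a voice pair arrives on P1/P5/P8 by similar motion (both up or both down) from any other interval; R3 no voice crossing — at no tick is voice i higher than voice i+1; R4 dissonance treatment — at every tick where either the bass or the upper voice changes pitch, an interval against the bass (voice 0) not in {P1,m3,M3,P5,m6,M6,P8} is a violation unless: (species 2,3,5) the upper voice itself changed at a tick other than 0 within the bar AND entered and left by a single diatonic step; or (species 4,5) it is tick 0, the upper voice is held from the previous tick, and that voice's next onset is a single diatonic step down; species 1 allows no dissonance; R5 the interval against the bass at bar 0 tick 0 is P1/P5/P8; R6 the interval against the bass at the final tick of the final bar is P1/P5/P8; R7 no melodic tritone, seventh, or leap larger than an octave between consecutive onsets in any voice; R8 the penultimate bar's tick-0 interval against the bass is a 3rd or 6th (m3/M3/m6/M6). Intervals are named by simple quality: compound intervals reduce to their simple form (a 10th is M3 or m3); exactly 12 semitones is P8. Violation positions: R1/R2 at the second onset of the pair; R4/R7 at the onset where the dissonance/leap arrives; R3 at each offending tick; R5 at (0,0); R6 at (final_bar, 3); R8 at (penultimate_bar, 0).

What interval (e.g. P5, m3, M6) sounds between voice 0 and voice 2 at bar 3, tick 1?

voice 0=D3 voice 2=E4 -> M2

M2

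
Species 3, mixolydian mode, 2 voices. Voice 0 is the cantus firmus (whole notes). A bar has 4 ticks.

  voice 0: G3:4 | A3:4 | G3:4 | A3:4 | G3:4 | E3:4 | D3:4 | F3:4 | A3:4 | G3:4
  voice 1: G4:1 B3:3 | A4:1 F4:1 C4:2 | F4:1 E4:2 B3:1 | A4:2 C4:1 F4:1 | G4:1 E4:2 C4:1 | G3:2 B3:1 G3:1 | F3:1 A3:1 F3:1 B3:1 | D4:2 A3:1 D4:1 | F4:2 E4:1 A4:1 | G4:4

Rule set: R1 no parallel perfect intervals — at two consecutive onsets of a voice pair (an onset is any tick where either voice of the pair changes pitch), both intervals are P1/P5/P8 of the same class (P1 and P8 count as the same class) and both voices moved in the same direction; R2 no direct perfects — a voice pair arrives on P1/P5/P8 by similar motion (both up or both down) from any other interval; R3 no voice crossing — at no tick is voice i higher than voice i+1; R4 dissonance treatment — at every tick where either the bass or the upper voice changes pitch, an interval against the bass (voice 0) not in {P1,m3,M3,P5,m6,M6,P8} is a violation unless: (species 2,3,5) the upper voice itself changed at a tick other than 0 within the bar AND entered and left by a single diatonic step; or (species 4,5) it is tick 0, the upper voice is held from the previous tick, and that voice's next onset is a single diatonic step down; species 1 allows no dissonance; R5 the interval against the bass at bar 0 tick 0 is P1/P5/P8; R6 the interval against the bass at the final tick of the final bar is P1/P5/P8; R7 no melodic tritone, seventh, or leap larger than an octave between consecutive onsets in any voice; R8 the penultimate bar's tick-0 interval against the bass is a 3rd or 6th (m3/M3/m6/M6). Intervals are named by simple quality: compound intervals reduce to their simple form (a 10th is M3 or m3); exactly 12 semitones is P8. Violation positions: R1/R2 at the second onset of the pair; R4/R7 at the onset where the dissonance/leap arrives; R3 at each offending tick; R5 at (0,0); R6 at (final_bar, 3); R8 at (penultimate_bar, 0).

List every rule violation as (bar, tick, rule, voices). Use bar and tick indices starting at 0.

(1, 0, R2, (0, 1))
(1, 0, R7, (1,))
(2, 0, R4, (0, 1))
(3, 0, R2, (0, 1))
(3, 0, R7, (1,))
(4, 3, R4, (0, 1))
(6, 3, R7, (1,))
(9, 0, R1, (0, 1))

bar 0: v0=G3 v1=G4 downbeat P8
bar 1: v0=A3 v1=A4 downbeat P8
bar 2: v0=G3 v1=F4 downbeat m7
bar 3: v0=A3 v1=A4 downbeat P8
bar 4: v0=G3 v1=G4 downbeat P8
bar 5: v0=E3 v1=G3 downbeat m3
bar 6: v0=D3 v1=F3 downbeat m3
bar 7: v0=F3 v1=D4 downbeat M6
bar 8: v0=A3 v1=F4 downbeat m6
bar 9: v0=G3 v1=G4 downbeat P8
  -> R2 @ bar 1 tick 0 v(0, 1): G3/B3 M3 -> A3/A4 P8 similar
  -> R7 @ bar 1 tick 0 v(1,): B3->A4 leap 10st
  -> R4 @ bar 2 tick 0 v(0, 1): G3/F4 m7 untreated
  -> R2 @ bar 3 tick 0 v(0, 1): G3/B3 M3 -> A3/A4 P8 similar
  -> R7 @ bar 3 tick 0 v(1,): B3->A4 leap 10st
  -> R4 @ bar 4 tick 3 v(0, 1): G3/C4 P4 untreated
  -> R7 @ bar 6 tick 3 v(1,): F3->B3 leap 6st
  -> R1 @ bar 9 tick 0 v(0, 1): A3/A4 P8 -> G3/G4 P8 similar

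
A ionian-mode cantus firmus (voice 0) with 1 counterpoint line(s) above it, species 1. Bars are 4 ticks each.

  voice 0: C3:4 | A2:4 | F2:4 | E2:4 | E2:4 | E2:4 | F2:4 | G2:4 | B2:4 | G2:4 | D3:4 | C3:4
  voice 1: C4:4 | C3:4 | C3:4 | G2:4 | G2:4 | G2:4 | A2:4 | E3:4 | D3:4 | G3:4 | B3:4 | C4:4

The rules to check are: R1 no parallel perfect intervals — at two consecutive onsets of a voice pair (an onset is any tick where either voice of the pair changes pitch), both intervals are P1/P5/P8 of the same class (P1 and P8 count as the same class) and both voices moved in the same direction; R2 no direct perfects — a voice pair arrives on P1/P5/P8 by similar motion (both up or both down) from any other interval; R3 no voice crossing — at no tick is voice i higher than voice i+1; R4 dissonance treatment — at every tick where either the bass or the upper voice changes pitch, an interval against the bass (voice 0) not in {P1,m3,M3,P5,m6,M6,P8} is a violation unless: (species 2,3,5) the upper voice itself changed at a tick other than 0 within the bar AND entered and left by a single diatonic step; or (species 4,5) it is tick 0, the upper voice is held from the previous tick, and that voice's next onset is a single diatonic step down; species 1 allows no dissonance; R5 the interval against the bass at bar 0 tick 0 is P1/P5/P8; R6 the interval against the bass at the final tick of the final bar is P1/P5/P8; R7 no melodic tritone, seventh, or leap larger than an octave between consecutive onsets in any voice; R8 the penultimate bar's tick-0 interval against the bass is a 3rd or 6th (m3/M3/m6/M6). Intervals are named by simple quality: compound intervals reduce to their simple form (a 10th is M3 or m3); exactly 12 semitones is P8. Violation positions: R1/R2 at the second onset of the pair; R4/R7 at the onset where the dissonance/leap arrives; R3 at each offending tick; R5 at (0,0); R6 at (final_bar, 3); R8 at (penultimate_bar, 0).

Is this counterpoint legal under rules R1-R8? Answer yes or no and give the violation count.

bar 0: v0=C3 v1=C4 (P8)
bar 1: v0=A2 v1=C3 (m3)
bar 2: v0=F2 v1=C3 (P5)
bar 3: v0=E2 v1=G2 (m3)
bar 4: v0=E2 v1=G2 (m3)
bar 5: v0=E2 v1=G2 (m3)
bar 6: v0=F2 v1=A2 (M3)
bar 7: v0=G2 v1=E3 (M6)
bar 8: v0=B2 v1=D3 (m3)
bar 9: v0=G2 v1=G3 (P8)
bar 10: v0=D3 v1=B3 (M6)
bar 11: v0=C3 v1=C4 (P8)

Yes (0 violations)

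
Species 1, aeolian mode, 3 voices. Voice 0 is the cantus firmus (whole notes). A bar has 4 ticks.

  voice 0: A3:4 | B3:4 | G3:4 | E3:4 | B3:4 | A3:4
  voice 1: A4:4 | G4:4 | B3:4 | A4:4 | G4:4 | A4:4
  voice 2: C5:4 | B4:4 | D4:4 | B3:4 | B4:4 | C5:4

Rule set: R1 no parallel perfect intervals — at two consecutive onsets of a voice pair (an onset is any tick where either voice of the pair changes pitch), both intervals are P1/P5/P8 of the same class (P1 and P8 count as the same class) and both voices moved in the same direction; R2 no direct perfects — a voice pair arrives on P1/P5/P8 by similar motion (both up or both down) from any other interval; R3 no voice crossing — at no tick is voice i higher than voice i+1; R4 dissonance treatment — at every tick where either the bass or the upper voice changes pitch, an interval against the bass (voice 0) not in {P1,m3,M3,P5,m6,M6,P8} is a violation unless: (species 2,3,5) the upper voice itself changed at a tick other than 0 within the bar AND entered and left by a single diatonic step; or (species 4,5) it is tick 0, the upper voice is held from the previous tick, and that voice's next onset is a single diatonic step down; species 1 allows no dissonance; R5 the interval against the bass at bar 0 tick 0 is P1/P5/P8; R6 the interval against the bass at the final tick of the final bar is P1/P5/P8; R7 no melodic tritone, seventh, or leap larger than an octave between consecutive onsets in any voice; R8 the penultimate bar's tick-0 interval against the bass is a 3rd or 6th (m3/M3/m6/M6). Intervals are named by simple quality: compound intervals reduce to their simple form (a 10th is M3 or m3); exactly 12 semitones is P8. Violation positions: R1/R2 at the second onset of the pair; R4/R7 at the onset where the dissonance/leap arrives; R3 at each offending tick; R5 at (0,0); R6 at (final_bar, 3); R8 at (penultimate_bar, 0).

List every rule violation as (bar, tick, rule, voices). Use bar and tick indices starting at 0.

(0, 0, R5, (0, 2))
(2, 0, R2, (0, 2))
(3, 0, R1, (0, 2))
(3, 0, R3, (1, 2))
(3, 0, R4, (0, 1))
(3, 0, R7, (1,))
(3, 1, R3, (1, 2))
(3, 2, R3, (1, 2))
(3, 3, R3, (1, 2))
(4, 0, R2, (0, 2))
(4, 0, R8, (0, 2))
(5, 3, R6, (0, 2))

bar 0: v0=A3 v1=A4 v2=C5 downbeat m3
bar 1: v0=B3 v1=G4 v2=B4 downbeat P8
bar 2: v0=G3 v1=B3 v2=D4 downbeat P5
bar 3: v0=E3 v1=A4 v2=B3 downbeat P5
bar 4: v0=B3 v1=G4 v2=B4 downbeat P8
bar 5: v0=A3 v1=A4 v2=C5 downbeat m3
  -> R5 @ bar 0 tick 0 v(0, 2): opens on m3
  -> R2 @ bar 2 tick 0 v(0, 2): B3/B4 P8 -> G3/D4 P5 similar
  -> R1 @ bar 3 tick 0 v(0, 2): G3/D4 P5 -> E3/B3 P5 similar
  -> R3 @ bar 3 tick 0 v(1, 2): A4 above B3
  -> R4 @ bar 3 tick 0 v(0, 1): E3/A4 P4 untreated
  -> R7 @ bar 3 tick 0 v(1,): B3->A4 leap 10st
  -> R3 @ bar 3 tick 1 v(1, 2): A4 above B3
  -> R3 @ bar 3 tick 2 v(1, 2): A4 above B3
  -> R3 @ bar 3 tick 3 v(1, 2): A4 above B3
  -> R2 @ bar 4 tick 0 v(0, 2): E3/B3 P5 -> B3/B4 P8 similar
  -> R8 @ bar 4 tick 0 v(0, 2): penult P8 not 3rd/6th
  -> R6 @ bar 5 tick 3 v(0, 2): closes on m3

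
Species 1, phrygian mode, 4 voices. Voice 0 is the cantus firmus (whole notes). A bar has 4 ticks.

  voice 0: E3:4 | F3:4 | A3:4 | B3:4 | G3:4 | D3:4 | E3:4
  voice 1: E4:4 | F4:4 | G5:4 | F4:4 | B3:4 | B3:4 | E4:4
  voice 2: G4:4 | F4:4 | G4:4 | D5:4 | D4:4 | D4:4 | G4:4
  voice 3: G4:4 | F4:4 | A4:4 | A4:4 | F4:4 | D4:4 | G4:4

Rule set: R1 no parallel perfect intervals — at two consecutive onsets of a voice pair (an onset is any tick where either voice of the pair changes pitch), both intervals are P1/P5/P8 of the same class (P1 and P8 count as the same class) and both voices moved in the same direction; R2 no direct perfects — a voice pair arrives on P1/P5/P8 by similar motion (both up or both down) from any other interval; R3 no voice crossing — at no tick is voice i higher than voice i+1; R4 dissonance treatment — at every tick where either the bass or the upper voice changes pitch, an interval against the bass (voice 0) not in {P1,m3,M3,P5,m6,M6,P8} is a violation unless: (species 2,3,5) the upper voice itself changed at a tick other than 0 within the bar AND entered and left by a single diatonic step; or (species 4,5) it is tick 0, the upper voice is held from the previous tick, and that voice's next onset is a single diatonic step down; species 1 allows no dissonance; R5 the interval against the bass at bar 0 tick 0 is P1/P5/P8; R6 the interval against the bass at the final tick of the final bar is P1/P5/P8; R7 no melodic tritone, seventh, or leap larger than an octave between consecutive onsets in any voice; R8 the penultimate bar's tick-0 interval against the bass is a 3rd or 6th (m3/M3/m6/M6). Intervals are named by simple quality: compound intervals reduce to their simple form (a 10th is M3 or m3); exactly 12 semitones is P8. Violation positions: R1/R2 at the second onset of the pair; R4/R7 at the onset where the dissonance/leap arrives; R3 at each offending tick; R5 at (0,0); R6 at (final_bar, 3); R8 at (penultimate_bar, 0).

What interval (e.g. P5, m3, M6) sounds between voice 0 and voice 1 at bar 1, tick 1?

voice 0=F3 voice 1=F4 -> P8

P8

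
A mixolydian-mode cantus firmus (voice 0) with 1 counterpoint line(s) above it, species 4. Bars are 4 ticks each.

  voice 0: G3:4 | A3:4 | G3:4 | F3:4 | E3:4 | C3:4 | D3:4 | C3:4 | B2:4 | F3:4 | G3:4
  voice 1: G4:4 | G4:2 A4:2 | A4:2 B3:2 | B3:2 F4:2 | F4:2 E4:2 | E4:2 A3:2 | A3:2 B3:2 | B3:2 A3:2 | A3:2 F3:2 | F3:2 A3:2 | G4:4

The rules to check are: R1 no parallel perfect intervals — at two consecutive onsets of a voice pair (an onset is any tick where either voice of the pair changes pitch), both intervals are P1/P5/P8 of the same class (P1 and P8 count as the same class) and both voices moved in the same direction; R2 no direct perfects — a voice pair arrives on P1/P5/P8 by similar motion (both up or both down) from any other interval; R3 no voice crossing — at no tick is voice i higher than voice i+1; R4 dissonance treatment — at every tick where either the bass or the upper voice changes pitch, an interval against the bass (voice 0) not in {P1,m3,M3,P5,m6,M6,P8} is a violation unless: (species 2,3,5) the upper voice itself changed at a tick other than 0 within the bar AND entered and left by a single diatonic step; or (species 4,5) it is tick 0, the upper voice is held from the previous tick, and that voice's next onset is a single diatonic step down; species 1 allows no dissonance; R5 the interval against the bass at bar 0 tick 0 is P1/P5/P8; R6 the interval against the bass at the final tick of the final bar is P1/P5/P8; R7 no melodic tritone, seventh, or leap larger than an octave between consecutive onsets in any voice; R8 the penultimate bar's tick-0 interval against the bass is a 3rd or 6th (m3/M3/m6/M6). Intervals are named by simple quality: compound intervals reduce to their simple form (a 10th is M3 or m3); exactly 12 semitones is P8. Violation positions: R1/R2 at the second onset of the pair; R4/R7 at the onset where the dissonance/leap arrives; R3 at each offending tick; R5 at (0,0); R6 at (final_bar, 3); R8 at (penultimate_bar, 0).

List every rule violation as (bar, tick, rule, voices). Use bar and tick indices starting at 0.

bar 0: v0=G3 v1=G4 downbeat P8
bar 1: v0=A3 v1=G4 downbeat m7
bar 2: v0=G3 v1=A4 downbeat M2
bar 3: v0=F3 v1=B3 downbeat TT
bar 4: v0=E3 v1=F4 downbeat m2
bar 5: v0=C3 v1=E4 downbeat M3
bar 6: v0=D3 v1=A3 downbeat P5
bar 7: v0=C3 v1=B3 downbeat M7
bar 8: v0=B2 v1=A3 downbeat m7
bar 9: v0=F3 v1=F3 downbeat P1
bar 10: v0=G3 v1=G4 downbeat P8
  -> R4 @ bar 1 tick 0 v(0, 1): A3/G4 m7 untreated
  -> R4 @ bar 2 tick 0 v(0, 1): G3/A4 M2 untreated
  -> R7 @ bar 2 tick 2 v(1,): A4->B3 leap 10st
  -> R4 @ bar 3 tick 0 v(0, 1): F3/B3 TT untreated
  -> R7 @ bar 3 tick 2 v(1,): B3->F4 leap 6st
  -> R4 @ bar 8 tick 0 v(0, 1): B2/A3 m7 untreated
  -> R4 @ bar 8 tick 2 v(0, 1): B2/F3 TT untreated
  -> R7 @ bar 9 tick 0 v(0,): B2->F3 leap 6st
  -> R8 @ bar 9 tick 0 v(0, 1): penult P1 not 3rd/6th
  -> R2 @ bar 10 tick 0 v(0, 1): F3/A3 M3 -> G3/G4 P8 similar
  -> R7 @ bar 10 tick 0 v(1,): A3->G4 leap 10st

(1, 0, R4, (0, 1))
(2, 0, R4, (0, 1))
(2, 2, R7, (1,))
(3, 0, R4, (0, 1))
(3, 2, R7, (1,))
(8, 0, R4, (0, 1))
(8, 2, R4, (0, 1))
(9, 0, R7, (0,))
(9, 0, R8, (0, 1))
(10, 0, R2, (0, 1))
(10, 0, R7, (1,))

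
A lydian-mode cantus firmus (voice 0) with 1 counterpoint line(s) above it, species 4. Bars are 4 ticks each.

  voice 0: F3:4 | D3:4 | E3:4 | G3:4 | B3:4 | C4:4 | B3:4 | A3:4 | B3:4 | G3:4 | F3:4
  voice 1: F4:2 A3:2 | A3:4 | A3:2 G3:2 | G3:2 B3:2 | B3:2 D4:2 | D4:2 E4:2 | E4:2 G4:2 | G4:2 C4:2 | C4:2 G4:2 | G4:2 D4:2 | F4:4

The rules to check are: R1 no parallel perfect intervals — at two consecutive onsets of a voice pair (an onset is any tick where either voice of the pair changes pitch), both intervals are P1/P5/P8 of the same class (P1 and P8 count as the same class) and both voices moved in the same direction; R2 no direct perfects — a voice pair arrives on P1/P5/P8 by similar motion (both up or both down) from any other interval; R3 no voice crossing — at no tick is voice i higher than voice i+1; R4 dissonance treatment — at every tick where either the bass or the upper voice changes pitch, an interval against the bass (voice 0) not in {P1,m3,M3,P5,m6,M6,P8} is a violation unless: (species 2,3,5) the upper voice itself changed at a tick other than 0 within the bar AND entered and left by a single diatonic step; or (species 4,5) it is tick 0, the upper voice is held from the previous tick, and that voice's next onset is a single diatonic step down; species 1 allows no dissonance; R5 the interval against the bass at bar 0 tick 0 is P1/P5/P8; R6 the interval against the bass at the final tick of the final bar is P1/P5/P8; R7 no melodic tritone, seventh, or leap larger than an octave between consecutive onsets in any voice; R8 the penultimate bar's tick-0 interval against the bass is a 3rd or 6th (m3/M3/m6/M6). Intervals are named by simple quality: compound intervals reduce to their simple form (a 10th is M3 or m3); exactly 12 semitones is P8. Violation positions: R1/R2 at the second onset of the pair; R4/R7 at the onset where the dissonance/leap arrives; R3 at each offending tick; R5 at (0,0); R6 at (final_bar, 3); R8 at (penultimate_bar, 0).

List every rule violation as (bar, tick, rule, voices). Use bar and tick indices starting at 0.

(5, 0, R4, (0, 1))
(6, 0, R4, (0, 1))
(7, 0, R4, (0, 1))
(8, 0, R4, (0, 1))
(9, 0, R8, (0, 1))

bar 0: v0=F3 v1=F4 downbeat P8
bar 1: v0=D3 v1=A3 downbeat P5
bar 2: v0=E3 v1=A3 downbeat P4
bar 3: v0=G3 v1=G3 downbeat P1
bar 4: v0=B3 v1=B3 downbeat P1
bar 5: v0=C4 v1=D4 downbeat M2
bar 6: v0=B3 v1=E4 downbeat P4
bar 7: v0=A3 v1=G4 downbeat m7
bar 8: v0=B3 v1=C4 downbeat m2
bar 9: v0=G3 v1=G4 downbeat P8
bar 10: v0=F3 v1=F4 downbeat P8
  -> R4 @ bar 5 tick 0 v(0, 1): C4/D4 M2 untreated
  -> R4 @ bar 6 tick 0 v(0, 1): B3/E4 P4 untreated
  -> R4 @ bar 7 tick 0 v(0, 1): A3/G4 m7 untreated
  -> R4 @ bar 8 tick 0 v(0, 1): B3/C4 m2 untreated
  -> R8 @ bar 9 tick 0 v(0, 1): penult P8 not 3rd/6th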